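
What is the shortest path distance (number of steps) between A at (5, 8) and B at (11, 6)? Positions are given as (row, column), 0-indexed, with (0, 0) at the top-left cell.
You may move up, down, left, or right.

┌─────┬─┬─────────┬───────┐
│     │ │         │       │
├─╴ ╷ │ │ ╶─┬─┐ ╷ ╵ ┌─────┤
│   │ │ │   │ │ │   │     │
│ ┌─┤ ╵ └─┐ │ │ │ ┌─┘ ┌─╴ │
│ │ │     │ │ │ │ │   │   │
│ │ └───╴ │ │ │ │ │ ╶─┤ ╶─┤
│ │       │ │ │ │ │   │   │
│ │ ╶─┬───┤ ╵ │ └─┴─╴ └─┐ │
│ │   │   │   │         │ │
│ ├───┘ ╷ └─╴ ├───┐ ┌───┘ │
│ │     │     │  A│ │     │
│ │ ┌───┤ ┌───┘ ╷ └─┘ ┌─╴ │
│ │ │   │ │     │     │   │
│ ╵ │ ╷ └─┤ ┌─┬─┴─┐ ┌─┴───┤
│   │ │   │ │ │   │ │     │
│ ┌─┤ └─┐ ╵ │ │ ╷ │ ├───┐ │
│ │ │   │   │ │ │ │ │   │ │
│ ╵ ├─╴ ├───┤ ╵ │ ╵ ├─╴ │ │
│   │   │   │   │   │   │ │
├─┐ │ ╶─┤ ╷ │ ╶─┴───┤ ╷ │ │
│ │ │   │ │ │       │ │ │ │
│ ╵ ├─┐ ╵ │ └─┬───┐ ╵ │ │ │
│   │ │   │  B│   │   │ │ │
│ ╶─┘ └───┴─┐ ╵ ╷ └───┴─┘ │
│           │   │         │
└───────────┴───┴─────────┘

Finding path from (5, 8) to (11, 6):
Path: (5,8) → (5,7) → (6,7) → (6,6) → (6,5) → (7,5) → (8,5) → (8,4) → (7,4) → (7,3) → (6,3) → (6,2) → (7,2) → (8,2) → (8,3) → (9,3) → (9,2) → (10,2) → (10,3) → (11,3) → (11,4) → (10,4) → (9,4) → (9,5) → (10,5) → (11,5) → (11,6)
Distance: 26 steps

Solution:

┌─────┬─┬─────────┬───────┐
│     │ │         │       │
├─╴ ╷ │ │ ╶─┬─┐ ╷ ╵ ┌─────┤
│   │ │ │   │ │ │   │     │
│ ┌─┤ ╵ └─┐ │ │ │ ┌─┘ ┌─╴ │
│ │ │     │ │ │ │ │   │   │
│ │ └───╴ │ │ │ │ │ ╶─┤ ╶─┤
│ │       │ │ │ │ │   │   │
│ │ ╶─┬───┤ ╵ │ └─┴─╴ └─┐ │
│ │   │   │   │         │ │
│ ├───┘ ╷ └─╴ ├───┐ ┌───┘ │
│ │     │     │↓ A│ │     │
│ │ ┌───┤ ┌───┘ ╷ └─┘ ┌─╴ │
│ │ │↓ ↰│ │↓ ← ↲│     │   │
│ ╵ │ ╷ └─┤ ┌─┬─┴─┐ ┌─┴───┤
│   │↓│↑ ↰│↓│ │   │ │     │
│ ┌─┤ └─┐ ╵ │ │ ╷ │ ├───┐ │
│ │ │↳ ↓│↑ ↲│ │ │ │ │   │ │
│ ╵ ├─╴ ├───┤ ╵ │ ╵ ├─╴ │ │
│   │↓ ↲│↱ ↓│   │   │   │ │
├─┐ │ ╶─┤ ╷ │ ╶─┴───┤ ╷ │ │
│ │ │↳ ↓│↑│↓│       │ │ │ │
│ ╵ ├─┐ ╵ │ └─┬───┐ ╵ │ │ │
│   │ │↳ ↑│↳ B│   │   │ │ │
│ ╶─┘ └───┴─┐ ╵ ╷ └───┴─┘ │
│           │   │         │
└───────────┴───┴─────────┘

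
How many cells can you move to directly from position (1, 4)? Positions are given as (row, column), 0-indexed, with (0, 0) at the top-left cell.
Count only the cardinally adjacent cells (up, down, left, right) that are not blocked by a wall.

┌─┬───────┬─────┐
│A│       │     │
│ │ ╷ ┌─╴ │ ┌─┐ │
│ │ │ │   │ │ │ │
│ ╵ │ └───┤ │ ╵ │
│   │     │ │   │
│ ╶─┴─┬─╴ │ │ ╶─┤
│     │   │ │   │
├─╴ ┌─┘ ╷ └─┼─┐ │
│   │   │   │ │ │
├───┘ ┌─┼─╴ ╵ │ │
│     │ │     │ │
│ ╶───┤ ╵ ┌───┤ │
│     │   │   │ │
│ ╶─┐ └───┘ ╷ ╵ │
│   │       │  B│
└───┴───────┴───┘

Checking passable neighbors of (1, 4):
Neighbors: (0, 4), (1, 3)
Count: 2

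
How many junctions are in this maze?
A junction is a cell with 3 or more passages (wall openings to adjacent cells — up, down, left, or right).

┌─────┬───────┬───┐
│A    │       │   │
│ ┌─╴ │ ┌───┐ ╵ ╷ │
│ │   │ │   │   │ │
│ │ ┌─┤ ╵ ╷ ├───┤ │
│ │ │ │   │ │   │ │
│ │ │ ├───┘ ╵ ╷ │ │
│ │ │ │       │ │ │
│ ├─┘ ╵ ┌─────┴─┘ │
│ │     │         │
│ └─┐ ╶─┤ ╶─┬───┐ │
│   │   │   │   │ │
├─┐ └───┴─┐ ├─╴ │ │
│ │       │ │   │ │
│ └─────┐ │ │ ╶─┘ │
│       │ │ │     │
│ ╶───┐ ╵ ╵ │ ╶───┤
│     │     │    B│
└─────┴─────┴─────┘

Checking each cell for number of passages:

Junctions found (3+ passages):
  (3, 5): 3 passages
  (4, 2): 4 passages
  (4, 8): 3 passages
  (7, 0): 3 passages
  (7, 6): 3 passages
  (8, 4): 3 passages
Total junctions: 6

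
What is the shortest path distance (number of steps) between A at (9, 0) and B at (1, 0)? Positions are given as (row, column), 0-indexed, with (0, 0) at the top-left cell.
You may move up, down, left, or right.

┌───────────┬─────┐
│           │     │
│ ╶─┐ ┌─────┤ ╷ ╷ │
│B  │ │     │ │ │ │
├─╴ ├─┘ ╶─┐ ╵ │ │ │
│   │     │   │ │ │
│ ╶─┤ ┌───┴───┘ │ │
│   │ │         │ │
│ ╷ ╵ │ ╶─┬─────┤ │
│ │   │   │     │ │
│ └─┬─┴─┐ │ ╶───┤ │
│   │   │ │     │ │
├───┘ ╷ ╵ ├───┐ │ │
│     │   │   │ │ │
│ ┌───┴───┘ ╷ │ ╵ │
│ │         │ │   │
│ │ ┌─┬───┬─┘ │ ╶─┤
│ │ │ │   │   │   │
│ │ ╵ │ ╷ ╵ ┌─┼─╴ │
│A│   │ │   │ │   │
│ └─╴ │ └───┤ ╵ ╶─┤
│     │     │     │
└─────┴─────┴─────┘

Finding path from (9, 0) to (1, 0):
Path: (9,0) → (8,0) → (7,0) → (6,0) → (6,1) → (6,2) → (5,2) → (5,3) → (6,3) → (6,4) → (5,4) → (4,4) → (4,3) → (3,3) → (3,4) → (3,5) → (3,6) → (3,7) → (2,7) → (1,7) → (0,7) → (0,6) → (1,6) → (2,6) → (2,5) → (1,5) → (1,4) → (1,3) → (2,3) → (2,2) → (3,2) → (4,2) → (4,1) → (3,1) → (3,0) → (2,0) → (2,1) → (1,1) → (1,0)
Distance: 38 steps

Solution:

┌───────────┬─────┐
│           │↓ ↰  │
│ ╶─┐ ┌─────┤ ╷ ╷ │
│B ↰│ │↓ ← ↰│↓│↑│ │
├─╴ ├─┘ ╶─┐ ╵ │ │ │
│↱ ↑│↓ ↲  │↑ ↲│↑│ │
│ ╶─┤ ┌───┴───┘ │ │
│↑ ↰│↓│↱ → → → ↑│ │
│ ╷ ╵ │ ╶─┬─────┤ │
│ │↑ ↲│↑ ↰│     │ │
│ └─┬─┴─┐ │ ╶───┤ │
│   │↱ ↓│↑│     │ │
├───┘ ╷ ╵ ├───┐ │ │
│↱ → ↑│↳ ↑│   │ │ │
│ ┌───┴───┘ ╷ │ ╵ │
│↑│         │ │   │
│ │ ┌─┬───┬─┘ │ ╶─┤
│↑│ │ │   │   │   │
│ │ ╵ │ ╷ ╵ ┌─┼─╴ │
│A│   │ │   │ │   │
│ └─╴ │ └───┤ ╵ ╶─┤
│     │     │     │
└─────┴─────┴─────┘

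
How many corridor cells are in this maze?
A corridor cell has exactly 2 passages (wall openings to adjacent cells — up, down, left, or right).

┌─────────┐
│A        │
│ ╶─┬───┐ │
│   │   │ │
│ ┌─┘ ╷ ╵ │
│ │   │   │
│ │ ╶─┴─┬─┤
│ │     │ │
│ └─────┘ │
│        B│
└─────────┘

Counting cells with exactly 2 passages:
Total corridor cells: 21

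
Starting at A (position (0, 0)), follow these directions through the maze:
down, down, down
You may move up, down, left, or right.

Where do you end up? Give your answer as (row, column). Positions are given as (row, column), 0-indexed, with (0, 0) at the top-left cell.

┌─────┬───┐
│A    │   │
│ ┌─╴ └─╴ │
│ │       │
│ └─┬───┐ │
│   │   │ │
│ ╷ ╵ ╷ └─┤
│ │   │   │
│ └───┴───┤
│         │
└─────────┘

Following directions step by step:
Start: (0, 0)
  down: (0, 0) → (1, 0)
  down: (1, 0) → (2, 0)
  down: (2, 0) → (3, 0)
Final position: (3, 0)

Path taken:

┌─────┬───┐
│A    │   │
│ ┌─╴ └─╴ │
│↓│       │
│ └─┬───┐ │
│↓  │   │ │
│ ╷ ╵ ╷ └─┤
│B│   │   │
│ └───┴───┤
│         │
└─────────┘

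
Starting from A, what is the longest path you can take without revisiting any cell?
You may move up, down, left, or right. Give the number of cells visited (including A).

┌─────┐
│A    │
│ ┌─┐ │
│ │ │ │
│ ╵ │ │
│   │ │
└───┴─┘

Finding longest simple path using DFS:
Start: (0, 0)
Longest path visits 5 cells
Path: A → down → down → right → up

Solution:

┌─────┐
│A    │
│ ┌─┐ │
│↓│B│ │
│ ╵ │ │
│↳ ↑│ │
└───┴─┘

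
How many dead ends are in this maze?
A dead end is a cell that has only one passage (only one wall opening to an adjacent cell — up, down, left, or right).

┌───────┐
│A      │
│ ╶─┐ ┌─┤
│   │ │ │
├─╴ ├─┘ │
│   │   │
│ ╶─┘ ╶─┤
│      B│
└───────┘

Checking each cell for number of passages:

Dead ends found at positions:
  (0, 3)
  (1, 2)
  (1, 3)
  (3, 3)
Total dead ends: 4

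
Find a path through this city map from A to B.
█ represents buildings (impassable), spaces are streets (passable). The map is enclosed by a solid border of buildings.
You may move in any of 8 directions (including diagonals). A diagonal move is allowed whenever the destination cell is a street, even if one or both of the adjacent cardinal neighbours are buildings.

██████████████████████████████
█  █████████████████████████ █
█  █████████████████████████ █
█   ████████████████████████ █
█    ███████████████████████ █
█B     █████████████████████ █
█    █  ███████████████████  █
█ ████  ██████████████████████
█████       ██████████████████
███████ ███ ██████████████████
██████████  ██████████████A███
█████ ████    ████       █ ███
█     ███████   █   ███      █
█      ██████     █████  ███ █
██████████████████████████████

Finding the shortest path from A to B:
Movement: 8-directional
Path length: 27 steps
Directions: down → down-left → left → left → up-left → left → left → left → left → down-left → down-left → left → left → up-left → up-left → up-left → up → up-left → left → left → up-left → up-left → up-left → left → left → left → left

Solution:

██████████████████████████████
█  █████████████████████████ █
█  █████████████████████████ █
█   ████████████████████████ █
█    ███████████████████████ █
█B←←←← █████████████████████ █
█    █↖ ███████████████████  █
█ ████ ↖██████████████████████
█████   ↖←← ██████████████████
███████ ███↖██████████████████
██████████ ↑██████████████A███
█████ ████  ↖ ████↙←←←←  █↙███
█     ███████↖  █↙  ███↖←←   █
█      ██████ ↖←← █████  ███ █
██████████████████████████████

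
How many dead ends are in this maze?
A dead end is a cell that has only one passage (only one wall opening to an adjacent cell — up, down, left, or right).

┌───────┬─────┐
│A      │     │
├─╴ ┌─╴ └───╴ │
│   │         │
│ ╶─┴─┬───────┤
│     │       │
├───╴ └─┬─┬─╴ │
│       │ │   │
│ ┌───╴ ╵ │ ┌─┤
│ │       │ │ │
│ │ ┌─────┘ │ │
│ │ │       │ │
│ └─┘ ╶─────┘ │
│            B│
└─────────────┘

Checking each cell for number of passages:

Dead ends found at positions:
  (0, 0)
  (0, 4)
  (1, 2)
  (2, 3)
  (3, 4)
  (4, 6)
  (5, 1)
Total dead ends: 7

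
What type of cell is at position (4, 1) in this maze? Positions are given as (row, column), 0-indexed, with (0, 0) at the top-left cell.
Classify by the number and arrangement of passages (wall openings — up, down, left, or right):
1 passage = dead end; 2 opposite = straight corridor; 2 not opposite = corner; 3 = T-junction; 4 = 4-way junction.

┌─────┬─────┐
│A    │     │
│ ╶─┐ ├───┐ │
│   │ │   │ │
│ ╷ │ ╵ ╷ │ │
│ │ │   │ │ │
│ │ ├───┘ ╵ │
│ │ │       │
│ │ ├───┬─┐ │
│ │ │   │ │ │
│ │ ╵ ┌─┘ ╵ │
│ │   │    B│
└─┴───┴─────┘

Checking cell at (4, 1):
Number of passages: 2
Cell type: straight corridor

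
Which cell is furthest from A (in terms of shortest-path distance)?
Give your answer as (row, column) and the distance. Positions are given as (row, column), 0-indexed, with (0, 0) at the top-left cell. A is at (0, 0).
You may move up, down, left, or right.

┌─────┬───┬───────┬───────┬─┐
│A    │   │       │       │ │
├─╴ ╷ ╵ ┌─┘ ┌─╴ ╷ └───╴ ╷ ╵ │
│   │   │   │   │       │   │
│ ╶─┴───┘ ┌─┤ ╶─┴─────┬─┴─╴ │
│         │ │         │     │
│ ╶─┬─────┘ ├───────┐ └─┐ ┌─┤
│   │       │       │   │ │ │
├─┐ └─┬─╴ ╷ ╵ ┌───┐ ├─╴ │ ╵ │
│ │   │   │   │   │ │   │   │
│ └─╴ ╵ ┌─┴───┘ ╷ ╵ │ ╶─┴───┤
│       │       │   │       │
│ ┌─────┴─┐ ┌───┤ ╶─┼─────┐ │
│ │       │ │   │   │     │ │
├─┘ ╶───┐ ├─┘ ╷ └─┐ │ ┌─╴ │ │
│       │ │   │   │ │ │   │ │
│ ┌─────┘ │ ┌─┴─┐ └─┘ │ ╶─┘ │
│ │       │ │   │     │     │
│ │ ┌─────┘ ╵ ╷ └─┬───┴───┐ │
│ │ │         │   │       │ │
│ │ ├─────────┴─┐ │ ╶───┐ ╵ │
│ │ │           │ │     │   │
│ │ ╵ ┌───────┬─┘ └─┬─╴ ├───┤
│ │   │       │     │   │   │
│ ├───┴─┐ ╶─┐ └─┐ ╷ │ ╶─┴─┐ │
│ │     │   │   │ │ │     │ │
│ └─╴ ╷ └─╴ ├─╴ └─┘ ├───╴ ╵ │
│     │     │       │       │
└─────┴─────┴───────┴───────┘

Computing BFS distances from A to all cells:
Furthest cell: (10, 7)
Distance: 103 steps

Path from A to the furthest cell:

┌─────┬───┬───────┬───────┬─┐
│A ↓  │   │↱ → ↓  │       │ │
├─╴ ╷ ╵ ┌─┘ ┌─╴ ╷ └───╴ ╷ ╵ │
│↓ ↲│   │↱ ↑│↓ ↲│       │   │
│ ╶─┴───┘ ┌─┤ ╶─┴─────┬─┴─╴ │
│↳ → → → ↑│ │↳ → → → ↓│     │
│ ╶─┬─────┘ ├───────┐ └─┐ ┌─┤
│   │       │       │↳ ↓│ │ │
├─┐ └─┬─╴ ╷ ╵ ┌───┐ ├─╴ │ ╵ │
│ │   │   │   │   │ │↓ ↲│   │
│ └─╴ ╵ ┌─┴───┘ ╷ ╵ │ ╶─┴───┤
│       │       │   │↳ → → ↓│
│ ┌─────┴─┐ ┌───┤ ╶─┼─────┐ │
│ │↱ → → ↓│ │↓ ↰│   │↓ ← ↰│↓│
├─┘ ╶───┐ ├─┘ ╷ └─┐ │ ┌─╴ │ │
│↱ ↑    │↓│↓ ↲│↑ ↰│ │↓│↱ ↑│↓│
│ ┌─────┘ │ ┌─┴─┐ └─┘ │ ╶─┘ │
│↑│↓ ← ← ↲│↓│↱ ↓│↑ ← ↲│↑ ← ↲│
│ │ ┌─────┘ ╵ ╷ └─┬───┴───┐ │
│↑│↓│      ↳ ↑│↳ ↓│       │ │
│ │ ├─────────┴─┐ │ ╶───┐ ╵ │
│↑│↓│↱ → → → → B│↓│     │   │
│ │ ╵ ┌───────┬─┘ └─┬─╴ ├───┤
│↑│↳ ↑│  ↓ ← ↰│  ↳ ↓│   │   │
│ ├───┴─┐ ╶─┐ └─┐ ╷ │ ╶─┴─┐ │
│↑│  ↓ ↰│↳ ↓│↑ ↰│ │↓│     │ │
│ └─╴ ╷ └─╴ ├─╴ └─┘ ├───╴ ╵ │
│↑ ← ↲│↑ ← ↲│  ↑ ← ↲│       │
└─────┴─────┴───────┴───────┘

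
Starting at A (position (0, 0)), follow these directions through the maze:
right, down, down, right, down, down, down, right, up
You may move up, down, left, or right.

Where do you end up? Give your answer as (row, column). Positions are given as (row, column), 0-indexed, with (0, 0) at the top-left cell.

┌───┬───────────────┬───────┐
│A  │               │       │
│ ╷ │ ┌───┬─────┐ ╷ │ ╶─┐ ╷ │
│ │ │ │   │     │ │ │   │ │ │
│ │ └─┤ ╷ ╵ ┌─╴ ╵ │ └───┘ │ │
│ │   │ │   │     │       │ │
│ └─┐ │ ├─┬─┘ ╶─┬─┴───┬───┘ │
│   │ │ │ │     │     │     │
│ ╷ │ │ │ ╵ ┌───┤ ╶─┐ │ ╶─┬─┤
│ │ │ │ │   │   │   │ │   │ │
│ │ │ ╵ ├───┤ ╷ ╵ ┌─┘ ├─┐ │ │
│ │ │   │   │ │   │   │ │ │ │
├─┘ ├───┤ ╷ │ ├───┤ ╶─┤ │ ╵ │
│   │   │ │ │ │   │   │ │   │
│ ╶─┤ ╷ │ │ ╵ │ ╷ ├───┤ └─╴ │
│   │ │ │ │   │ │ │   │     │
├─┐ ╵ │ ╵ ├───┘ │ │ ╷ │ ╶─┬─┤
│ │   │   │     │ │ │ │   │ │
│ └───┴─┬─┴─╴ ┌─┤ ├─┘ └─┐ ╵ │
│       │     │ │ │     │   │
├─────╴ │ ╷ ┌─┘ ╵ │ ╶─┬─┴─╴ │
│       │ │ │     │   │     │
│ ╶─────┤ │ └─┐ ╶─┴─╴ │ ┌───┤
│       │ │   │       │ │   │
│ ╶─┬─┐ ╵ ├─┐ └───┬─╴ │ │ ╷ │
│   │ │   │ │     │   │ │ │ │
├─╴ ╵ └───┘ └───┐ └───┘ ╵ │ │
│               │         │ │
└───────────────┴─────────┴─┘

Following directions step by step:
Start: (0, 0)
  right: (0, 0) → (0, 1)
  down: (0, 1) → (1, 1)
  down: (1, 1) → (2, 1)
  right: (2, 1) → (2, 2)
  down: (2, 2) → (3, 2)
  down: (3, 2) → (4, 2)
  down: (4, 2) → (5, 2)
  right: (5, 2) → (5, 3)
  up: (5, 3) → (4, 3)
Final position: (4, 3)

Path taken:

┌───┬───────────────┬───────┐
│A ↓│               │       │
│ ╷ │ ┌───┬─────┐ ╷ │ ╶─┐ ╷ │
│ │↓│ │   │     │ │ │   │ │ │
│ │ └─┤ ╷ ╵ ┌─╴ ╵ │ └───┘ │ │
│ │↳ ↓│ │   │     │       │ │
│ └─┐ │ ├─┬─┘ ╶─┬─┴───┬───┘ │
│   │↓│ │ │     │     │     │
│ ╷ │ │ │ ╵ ┌───┤ ╶─┐ │ ╶─┬─┤
│ │ │↓│B│   │   │   │ │   │ │
│ │ │ ╵ ├───┤ ╷ ╵ ┌─┘ ├─┐ │ │
│ │ │↳ ↑│   │ │   │   │ │ │ │
├─┘ ├───┤ ╷ │ ├───┤ ╶─┤ │ ╵ │
│   │   │ │ │ │   │   │ │   │
│ ╶─┤ ╷ │ │ ╵ │ ╷ ├───┤ └─╴ │
│   │ │ │ │   │ │ │   │     │
├─┐ ╵ │ ╵ ├───┘ │ │ ╷ │ ╶─┬─┤
│ │   │   │     │ │ │ │   │ │
│ └───┴─┬─┴─╴ ┌─┤ ├─┘ └─┐ ╵ │
│       │     │ │ │     │   │
├─────╴ │ ╷ ┌─┘ ╵ │ ╶─┬─┴─╴ │
│       │ │ │     │   │     │
│ ╶─────┤ │ └─┐ ╶─┴─╴ │ ┌───┤
│       │ │   │       │ │   │
│ ╶─┬─┐ ╵ ├─┐ └───┬─╴ │ │ ╷ │
│   │ │   │ │     │   │ │ │ │
├─╴ ╵ └───┘ └───┐ └───┘ ╵ │ │
│               │         │ │
└───────────────┴─────────┴─┘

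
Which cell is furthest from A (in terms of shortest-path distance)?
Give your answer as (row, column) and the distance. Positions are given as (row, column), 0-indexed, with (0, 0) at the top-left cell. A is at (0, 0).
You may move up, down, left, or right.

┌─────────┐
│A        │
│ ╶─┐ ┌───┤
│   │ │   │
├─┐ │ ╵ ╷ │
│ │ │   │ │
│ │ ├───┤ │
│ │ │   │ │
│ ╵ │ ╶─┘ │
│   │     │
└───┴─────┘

Computing BFS distances from A to all cells:
Furthest cell: (3, 3)
Distance: 14 steps

Path from A to the furthest cell:

┌─────────┐
│A → ↓    │
│ ╶─┐ ┌───┤
│   │↓│↱ ↓│
├─┐ │ ╵ ╷ │
│ │ │↳ ↑│↓│
│ │ ├───┤ │
│ │ │↱ B│↓│
│ ╵ │ ╶─┘ │
│   │↑ ← ↲│
└───┴─────┘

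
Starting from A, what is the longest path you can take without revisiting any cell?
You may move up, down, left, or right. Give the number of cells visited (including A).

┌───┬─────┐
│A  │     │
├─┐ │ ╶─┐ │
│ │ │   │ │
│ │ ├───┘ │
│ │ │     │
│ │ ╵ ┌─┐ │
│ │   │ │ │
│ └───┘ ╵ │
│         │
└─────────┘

Finding longest simple path using DFS:
Start: (0, 0)
Longest path visits 18 cells
Path: A → right → down → down → down → right → up → right → right → down → down → left → left → left → left → up → up → up

Solution:

┌───┬─────┐
│A ↓│     │
├─┐ │ ╶─┐ │
│B│↓│   │ │
│ │ ├───┘ │
│↑│↓│↱ → ↓│
│ │ ╵ ┌─┐ │
│↑│↳ ↑│ │↓│
│ └───┘ ╵ │
│↑ ← ← ← ↲│
└─────────┘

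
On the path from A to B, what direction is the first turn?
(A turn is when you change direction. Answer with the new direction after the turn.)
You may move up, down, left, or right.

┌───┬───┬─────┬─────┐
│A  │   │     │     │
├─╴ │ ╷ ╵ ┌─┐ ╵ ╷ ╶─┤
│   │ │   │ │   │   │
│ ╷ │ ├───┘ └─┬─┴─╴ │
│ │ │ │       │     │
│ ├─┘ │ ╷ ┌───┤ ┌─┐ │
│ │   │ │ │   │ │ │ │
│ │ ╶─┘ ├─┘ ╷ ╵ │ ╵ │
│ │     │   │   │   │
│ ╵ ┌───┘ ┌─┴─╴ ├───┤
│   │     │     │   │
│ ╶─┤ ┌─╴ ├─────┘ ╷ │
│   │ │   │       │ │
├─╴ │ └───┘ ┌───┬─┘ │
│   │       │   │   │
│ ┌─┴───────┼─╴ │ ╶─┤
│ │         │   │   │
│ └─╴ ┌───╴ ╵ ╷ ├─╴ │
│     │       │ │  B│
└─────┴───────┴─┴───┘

Directions: right, down, left, down, down, down, down, right, up, up, right, up, up, up, right, down, right, up, right, right, down, right, up, right, down, right, down, left, left, down, down, left, up, left, down, left, down, left, left, down, down, right, right, right, up, right, right, right, up, right, down, down, left, down, right, down
First turn direction: down

Solution:

┌───┬───┬─────┬─────┐
│A ↓│↱ ↓│↱ → ↓│↱ ↓  │
├─╴ │ ╷ ╵ ┌─┐ ╵ ╷ ╶─┤
│↓ ↲│↑│↳ ↑│ │↳ ↑│↳ ↓│
│ ╷ │ ├───┘ └─┬─┴─╴ │
│↓│ │↑│       │↓ ← ↲│
│ ├─┘ │ ╷ ┌───┤ ┌─┐ │
│↓│↱ ↑│ │ │↓ ↰│↓│ │ │
│ │ ╶─┘ ├─┘ ╷ ╵ │ ╵ │
│↓│↑    │↓ ↲│↑ ↲│   │
│ ╵ ┌───┘ ┌─┴─╴ ├───┤
│↳ ↑│↓ ← ↲│     │↱ ↓│
│ ╶─┤ ┌─╴ ├─────┘ ╷ │
│   │↓│   │↱ → → ↑│↓│
├─╴ │ └───┘ ┌───┬─┘ │
│   │↳ → → ↑│   │↓ ↲│
│ ┌─┴───────┼─╴ │ ╶─┤
│ │         │   │↳ ↓│
│ └─╴ ┌───╴ ╵ ╷ ├─╴ │
│     │       │ │  B│
└─────┴───────┴─┴───┘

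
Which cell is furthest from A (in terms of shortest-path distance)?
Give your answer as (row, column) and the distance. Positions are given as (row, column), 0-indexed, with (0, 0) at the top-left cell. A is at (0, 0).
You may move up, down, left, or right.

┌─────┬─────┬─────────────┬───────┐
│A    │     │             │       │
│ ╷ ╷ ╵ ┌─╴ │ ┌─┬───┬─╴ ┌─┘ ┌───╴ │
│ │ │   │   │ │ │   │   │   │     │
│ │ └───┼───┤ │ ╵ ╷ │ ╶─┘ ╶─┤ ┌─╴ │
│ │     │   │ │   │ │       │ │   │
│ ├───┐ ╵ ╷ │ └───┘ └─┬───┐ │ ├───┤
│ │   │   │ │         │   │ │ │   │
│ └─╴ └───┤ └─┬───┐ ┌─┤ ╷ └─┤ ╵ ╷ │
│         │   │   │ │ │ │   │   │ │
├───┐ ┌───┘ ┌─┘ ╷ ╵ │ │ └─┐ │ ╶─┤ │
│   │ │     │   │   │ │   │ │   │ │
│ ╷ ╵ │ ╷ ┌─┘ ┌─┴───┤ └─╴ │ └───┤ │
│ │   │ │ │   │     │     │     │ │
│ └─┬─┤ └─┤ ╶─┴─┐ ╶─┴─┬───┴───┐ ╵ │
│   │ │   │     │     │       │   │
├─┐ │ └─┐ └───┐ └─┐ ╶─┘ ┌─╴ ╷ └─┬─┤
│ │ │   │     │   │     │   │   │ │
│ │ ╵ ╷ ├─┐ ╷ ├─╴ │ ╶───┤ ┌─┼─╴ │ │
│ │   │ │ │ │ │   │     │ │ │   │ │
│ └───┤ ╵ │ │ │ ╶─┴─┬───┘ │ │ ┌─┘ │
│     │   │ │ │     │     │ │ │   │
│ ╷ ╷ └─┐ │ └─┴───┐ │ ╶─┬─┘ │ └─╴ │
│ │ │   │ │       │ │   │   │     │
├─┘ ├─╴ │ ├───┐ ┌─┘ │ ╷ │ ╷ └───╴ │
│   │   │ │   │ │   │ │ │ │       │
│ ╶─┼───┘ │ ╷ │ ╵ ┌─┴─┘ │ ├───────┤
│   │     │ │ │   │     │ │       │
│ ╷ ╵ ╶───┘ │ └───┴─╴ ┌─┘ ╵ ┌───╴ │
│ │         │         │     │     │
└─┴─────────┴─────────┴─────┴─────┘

Computing BFS distances from A to all cells:
Furthest cell: (4, 10)
Distance: 102 steps

Path from A to the furthest cell:

┌─────┬─────┬─────────────┬───────┐
│A ↓  │     │↱ → → → → ↓  │↱ → → ↓│
│ ╷ ╷ ╵ ┌─╴ │ ┌─┬───┬─╴ ┌─┘ ┌───╴ │
│ │↓│   │   │↑│ │   │↓ ↲│↱ ↑│↓ ← ↲│
│ │ └───┼───┤ │ ╵ ╷ │ ╶─┘ ╶─┤ ┌─╴ │
│ │↳ → ↓│↱ ↓│↑│   │ │↳ → ↑  │↓│   │
│ ├───┐ ╵ ╷ │ └───┘ └─┬───┐ │ ├───┤
│ │   │↳ ↑│↓│↑ ← ← ↰  │↓ ↰│ │↓│↱ ↓│
│ └─╴ └───┤ └─┬───┐ ┌─┤ ╷ └─┤ ╵ ╷ │
│         │↓  │↱ ↓│↑│B│↓│↑ ↰│↳ ↑│↓│
├───┐ ┌───┘ ┌─┘ ╷ ╵ │ │ └─┐ │ ╶─┤ │
│   │ │↓ ← ↲│↱ ↑│↳ ↑│↑│↳ ↓│↑│   │↓│
│ ╷ ╵ │ ╷ ┌─┘ ┌─┴───┤ └─╴ │ └───┤ │
│ │   │↓│ │↱ ↑│     │↑ ← ↲│↑ ← ↰│↓│
│ └─┬─┤ └─┤ ╶─┴─┐ ╶─┴─┬───┴───┐ ╵ │
│   │ │↳ ↓│↑ ← ↰│     │       │↑ ↲│
├─┐ │ └─┐ └───┐ └─┐ ╶─┘ ┌─╴ ╷ └─┬─┤
│ │ │   │↳ ↓  │↑ ↰│     │   │   │ │
│ │ ╵ ╷ ├─┐ ╷ ├─╴ │ ╶───┤ ┌─┼─╴ │ │
│ │   │ │ │↓│ │↱ ↑│     │ │ │   │ │
│ └───┤ ╵ │ │ │ ╶─┴─┬───┘ │ │ ┌─┘ │
│     │   │↓│ │↑ ← ↰│     │ │ │   │
│ ╷ ╷ └─┐ │ └─┴───┐ │ ╶─┬─┘ │ └─╴ │
│ │ │   │ │↳ → ↓  │↑│   │   │     │
├─┘ ├─╴ │ ├───┐ ┌─┘ │ ╷ │ ╷ └───╴ │
│   │   │ │   │↓│↱ ↑│ │ │ │       │
│ ╶─┼───┘ │ ╷ │ ╵ ┌─┴─┘ │ ├───────┤
│   │     │ │ │↳ ↑│     │ │       │
│ ╷ ╵ ╶───┘ │ └───┴─╴ ┌─┘ ╵ ┌───╴ │
│ │         │         │     │     │
└─┴─────────┴─────────┴─────┴─────┘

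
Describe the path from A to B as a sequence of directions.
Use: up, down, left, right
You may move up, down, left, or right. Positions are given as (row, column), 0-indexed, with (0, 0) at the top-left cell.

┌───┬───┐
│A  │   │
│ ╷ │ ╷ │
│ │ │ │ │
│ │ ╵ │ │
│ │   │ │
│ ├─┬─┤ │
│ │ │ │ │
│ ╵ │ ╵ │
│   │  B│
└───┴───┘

Finding the path and converting it to directions:
Path through cells: (0,0) → (0,1) → (1,1) → (2,1) → (2,2) → (1,2) → (0,2) → (0,3) → (1,3) → (2,3) → (3,3) → (4,3)
Directions: right, down, down, right, up, up, right, down, down, down, down

Solution:

┌───┬───┐
│A ↓│↱ ↓│
│ ╷ │ ╷ │
│ │↓│↑│↓│
│ │ ╵ │ │
│ │↳ ↑│↓│
│ ├─┬─┤ │
│ │ │ │↓│
│ ╵ │ ╵ │
│   │  B│
└───┴───┘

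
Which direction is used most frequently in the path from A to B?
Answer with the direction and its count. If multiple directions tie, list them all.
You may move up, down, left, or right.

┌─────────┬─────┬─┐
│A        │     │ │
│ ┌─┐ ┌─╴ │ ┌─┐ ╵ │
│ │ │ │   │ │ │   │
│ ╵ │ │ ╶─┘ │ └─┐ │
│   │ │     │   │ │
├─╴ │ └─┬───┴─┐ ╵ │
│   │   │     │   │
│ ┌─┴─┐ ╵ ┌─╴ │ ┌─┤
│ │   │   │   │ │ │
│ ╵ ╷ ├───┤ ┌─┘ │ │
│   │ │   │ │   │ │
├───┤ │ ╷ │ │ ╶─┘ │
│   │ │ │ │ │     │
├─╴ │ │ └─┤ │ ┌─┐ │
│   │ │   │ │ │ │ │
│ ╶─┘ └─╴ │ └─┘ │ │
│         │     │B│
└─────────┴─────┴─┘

Directions: right, right, right, right, down, left, down, right, right, up, up, right, right, down, right, down, down, left, down, down, left, down, right, right, down, down
Counts: {'right': 11, 'down': 10, 'left': 3, 'up': 2}
Most common: right (11 times)

Solution:

┌─────────┬─────┬─┐
│A → → → ↓│↱ → ↓│ │
│ ┌─┐ ┌─╴ │ ┌─┐ ╵ │
│ │ │ │↓ ↲│↑│ │↳ ↓│
│ ╵ │ │ ╶─┘ │ └─┐ │
│   │ │↳ → ↑│   │↓│
├─╴ │ └─┬───┴─┐ ╵ │
│   │   │     │↓ ↲│
│ ┌─┴─┐ ╵ ┌─╴ │ ┌─┤
│ │   │   │   │↓│ │
│ ╵ ╷ ├───┤ ┌─┘ │ │
│   │ │   │ │↓ ↲│ │
├───┤ │ ╷ │ │ ╶─┘ │
│   │ │ │ │ │↳ → ↓│
├─╴ │ │ └─┤ │ ┌─┐ │
│   │ │   │ │ │ │↓│
│ ╶─┘ └─╴ │ └─┘ │ │
│         │     │B│
└─────────┴─────┴─┘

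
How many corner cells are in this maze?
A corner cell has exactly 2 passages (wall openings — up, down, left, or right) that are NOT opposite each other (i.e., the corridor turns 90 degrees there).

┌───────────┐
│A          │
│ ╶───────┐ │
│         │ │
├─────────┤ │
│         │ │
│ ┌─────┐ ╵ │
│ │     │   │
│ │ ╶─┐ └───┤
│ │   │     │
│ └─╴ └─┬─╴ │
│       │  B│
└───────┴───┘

Counting corner cells (2 non-opposite passages):
Total corners: 15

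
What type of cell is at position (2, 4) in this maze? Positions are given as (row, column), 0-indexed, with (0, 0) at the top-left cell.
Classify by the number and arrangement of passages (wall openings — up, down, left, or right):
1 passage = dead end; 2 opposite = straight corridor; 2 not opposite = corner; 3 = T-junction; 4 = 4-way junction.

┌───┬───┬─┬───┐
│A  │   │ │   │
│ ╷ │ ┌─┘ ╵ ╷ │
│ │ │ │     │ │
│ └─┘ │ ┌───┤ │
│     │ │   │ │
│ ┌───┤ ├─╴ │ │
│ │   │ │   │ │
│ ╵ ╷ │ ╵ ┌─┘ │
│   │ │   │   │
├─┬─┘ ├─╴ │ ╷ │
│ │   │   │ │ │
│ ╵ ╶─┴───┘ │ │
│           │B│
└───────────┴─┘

Checking cell at (2, 4):
Number of passages: 1
Cell type: dead end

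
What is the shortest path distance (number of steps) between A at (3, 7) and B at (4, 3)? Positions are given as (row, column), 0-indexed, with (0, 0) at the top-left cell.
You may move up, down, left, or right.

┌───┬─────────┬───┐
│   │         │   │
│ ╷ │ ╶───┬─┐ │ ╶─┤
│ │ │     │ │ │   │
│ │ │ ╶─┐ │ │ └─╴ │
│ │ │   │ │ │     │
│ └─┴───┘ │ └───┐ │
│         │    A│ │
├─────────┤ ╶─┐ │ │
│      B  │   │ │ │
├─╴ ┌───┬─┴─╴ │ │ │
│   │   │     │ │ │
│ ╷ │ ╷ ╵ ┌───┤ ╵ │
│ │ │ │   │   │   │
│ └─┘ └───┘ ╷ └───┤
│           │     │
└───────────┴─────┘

Finding path from (3, 7) to (4, 3):
Path: (3,7) → (3,6) → (3,5) → (4,5) → (4,6) → (5,6) → (5,5) → (5,4) → (6,4) → (6,3) → (5,3) → (5,2) → (6,2) → (7,2) → (7,1) → (7,0) → (6,0) → (5,0) → (5,1) → (4,1) → (4,2) → (4,3)
Distance: 21 steps

Solution:

┌───┬─────────┬───┐
│   │         │   │
│ ╷ │ ╶───┬─┐ │ ╶─┤
│ │ │     │ │ │   │
│ │ │ ╶─┐ │ │ └─╴ │
│ │ │   │ │ │     │
│ └─┴───┘ │ └───┐ │
│         │↓ ← A│ │
├─────────┤ ╶─┐ │ │
│  ↱ → B  │↳ ↓│ │ │
├─╴ ┌───┬─┴─╴ │ │ │
│↱ ↑│↓ ↰│↓ ← ↲│ │ │
│ ╷ │ ╷ ╵ ┌───┤ ╵ │
│↑│ │↓│↑ ↲│   │   │
│ └─┘ └───┘ ╷ └───┤
│↑ ← ↲      │     │
└───────────┴─────┘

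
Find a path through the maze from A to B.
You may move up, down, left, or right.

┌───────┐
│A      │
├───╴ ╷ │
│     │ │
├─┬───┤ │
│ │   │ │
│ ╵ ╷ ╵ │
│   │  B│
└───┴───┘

Finding the shortest path through the maze:
Path length: 6 steps
Directions: right → right → right → down → down → down

Solution:

┌───────┐
│A → → ↓│
├───╴ ╷ │
│     │↓│
├─┬───┤ │
│ │   │↓│
│ ╵ ╷ ╵ │
│   │  B│
└───┴───┘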